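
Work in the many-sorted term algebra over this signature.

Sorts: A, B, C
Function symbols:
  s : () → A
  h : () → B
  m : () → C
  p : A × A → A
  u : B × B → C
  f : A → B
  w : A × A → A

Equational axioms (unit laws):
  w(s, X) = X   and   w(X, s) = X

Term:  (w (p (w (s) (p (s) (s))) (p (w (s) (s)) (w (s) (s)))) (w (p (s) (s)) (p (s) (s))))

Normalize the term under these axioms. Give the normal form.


1. (w (p (w (s) (p (s) (s))) (p (w (s) (s)) (w (s) (s)))) (w (p (s) (s)) (p (s) (s))))  →  (w (p (p (s) (s)) (p (w (s) (s)) (w (s) (s)))) (w (p (s) (s)) (p (s) (s))))
2. (w (p (p (s) (s)) (p (w (s) (s)) (w (s) (s)))) (w (p (s) (s)) (p (s) (s))))  →  (w (p (p (s) (s)) (p (s) (w (s) (s)))) (w (p (s) (s)) (p (s) (s))))
3. (w (p (p (s) (s)) (p (s) (w (s) (s)))) (w (p (s) (s)) (p (s) (s))))  →  (w (p (p (s) (s)) (p (s) (s))) (w (p (s) (s)) (p (s) (s))))

normal form = (w (p (p (s) (s)) (p (s) (s))) (w (p (s) (s)) (p (s) (s))))


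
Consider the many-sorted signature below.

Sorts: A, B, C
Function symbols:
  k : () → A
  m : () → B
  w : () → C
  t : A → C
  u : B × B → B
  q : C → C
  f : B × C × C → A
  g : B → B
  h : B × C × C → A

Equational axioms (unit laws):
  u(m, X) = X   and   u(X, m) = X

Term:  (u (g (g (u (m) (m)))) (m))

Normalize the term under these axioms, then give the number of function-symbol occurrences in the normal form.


1. (u (g (g (u (m) (m)))) (m))  →  (g (g (u (m) (m))))
2. (g (g (u (m) (m))))  →  (g (g (m)))
normal form: (g (g (m)))

size = 3


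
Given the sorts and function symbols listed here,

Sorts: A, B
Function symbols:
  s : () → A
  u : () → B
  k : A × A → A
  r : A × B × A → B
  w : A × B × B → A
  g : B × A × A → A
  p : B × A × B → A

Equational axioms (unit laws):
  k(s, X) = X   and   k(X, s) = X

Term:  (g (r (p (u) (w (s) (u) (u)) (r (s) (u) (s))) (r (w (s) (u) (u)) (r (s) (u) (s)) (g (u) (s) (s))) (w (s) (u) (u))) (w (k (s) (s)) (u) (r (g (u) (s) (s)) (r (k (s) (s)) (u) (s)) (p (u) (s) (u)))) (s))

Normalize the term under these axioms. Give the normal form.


normal form = (g (r (p (u) (w (s) (u) (u)) (r (s) (u) (s))) (r (w (s) (u) (u)) (r (s) (u) (s)) (g (u) (s) (s))) (w (s) (u) (u))) (w (s) (u) (r (g (u) (s) (s)) (r (s) (u) (s)) (p (u) (s) (u)))) (s))

1. (g (r (p (u) (w (s) (u) (u)) (r (s) (u) (s))) (r (w (s) (u) (u)) (r (s) (u) (s)) (g (u) (s) (s))) (w (s) (u) (u))) (w (k (s) (s)) (u) (r (g (u) (s) (s)) (r (k (s) (s)) (u) (s)) (p (u) (s) (u)))) (s))  →  (g (r (p (u) (w (s) (u) (u)) (r (s) (u) (s))) (r (w (s) (u) (u)) (r (s) (u) (s)) (g (u) (s) (s))) (w (s) (u) (u))) (w (s) (u) (r (g (u) (s) (s)) (r (k (s) (s)) (u) (s)) (p (u) (s) (u)))) (s))
2. (g (r (p (u) (w (s) (u) (u)) (r (s) (u) (s))) (r (w (s) (u) (u)) (r (s) (u) (s)) (g (u) (s) (s))) (w (s) (u) (u))) (w (s) (u) (r (g (u) (s) (s)) (r (k (s) (s)) (u) (s)) (p (u) (s) (u)))) (s))  →  (g (r (p (u) (w (s) (u) (u)) (r (s) (u) (s))) (r (w (s) (u) (u)) (r (s) (u) (s)) (g (u) (s) (s))) (w (s) (u) (u))) (w (s) (u) (r (g (u) (s) (s)) (r (s) (u) (s)) (p (u) (s) (u)))) (s))


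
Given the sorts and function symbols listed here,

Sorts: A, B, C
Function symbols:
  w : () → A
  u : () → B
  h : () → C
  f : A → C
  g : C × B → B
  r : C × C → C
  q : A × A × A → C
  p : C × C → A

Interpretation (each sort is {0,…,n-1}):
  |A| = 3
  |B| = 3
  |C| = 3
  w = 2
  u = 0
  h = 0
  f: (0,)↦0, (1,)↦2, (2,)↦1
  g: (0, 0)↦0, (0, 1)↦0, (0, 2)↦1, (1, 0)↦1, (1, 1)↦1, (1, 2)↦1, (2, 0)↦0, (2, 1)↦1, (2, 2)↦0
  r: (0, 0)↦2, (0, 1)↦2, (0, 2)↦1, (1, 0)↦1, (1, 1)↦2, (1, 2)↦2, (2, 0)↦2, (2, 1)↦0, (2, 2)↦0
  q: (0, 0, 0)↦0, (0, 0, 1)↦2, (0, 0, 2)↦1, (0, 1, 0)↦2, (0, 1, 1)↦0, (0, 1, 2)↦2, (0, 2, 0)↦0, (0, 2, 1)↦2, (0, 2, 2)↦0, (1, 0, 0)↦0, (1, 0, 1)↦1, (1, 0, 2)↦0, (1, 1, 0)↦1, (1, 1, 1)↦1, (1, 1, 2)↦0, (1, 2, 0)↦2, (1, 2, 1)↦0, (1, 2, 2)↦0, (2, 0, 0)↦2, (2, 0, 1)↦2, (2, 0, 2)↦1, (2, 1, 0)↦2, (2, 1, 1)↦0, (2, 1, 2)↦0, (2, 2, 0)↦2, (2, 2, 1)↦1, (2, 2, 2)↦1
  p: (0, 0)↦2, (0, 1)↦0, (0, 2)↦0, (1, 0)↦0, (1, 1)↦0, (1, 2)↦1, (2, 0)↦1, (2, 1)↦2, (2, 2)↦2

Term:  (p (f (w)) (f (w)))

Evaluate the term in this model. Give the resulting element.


value = 0

  w = 2
  (f (w)) = f(2,) = 1
  w = 2
  (f (w)) = f(2,) = 1
  (p (f (w)) (f (w))) = p(1, 1) = 0


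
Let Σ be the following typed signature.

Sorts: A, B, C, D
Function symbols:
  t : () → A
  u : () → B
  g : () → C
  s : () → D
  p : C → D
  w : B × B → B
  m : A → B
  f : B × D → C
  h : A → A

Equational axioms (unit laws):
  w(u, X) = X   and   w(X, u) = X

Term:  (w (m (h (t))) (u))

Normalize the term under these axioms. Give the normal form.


normal form = (m (h (t)))

1. (w (m (h (t))) (u))  →  (m (h (t)))


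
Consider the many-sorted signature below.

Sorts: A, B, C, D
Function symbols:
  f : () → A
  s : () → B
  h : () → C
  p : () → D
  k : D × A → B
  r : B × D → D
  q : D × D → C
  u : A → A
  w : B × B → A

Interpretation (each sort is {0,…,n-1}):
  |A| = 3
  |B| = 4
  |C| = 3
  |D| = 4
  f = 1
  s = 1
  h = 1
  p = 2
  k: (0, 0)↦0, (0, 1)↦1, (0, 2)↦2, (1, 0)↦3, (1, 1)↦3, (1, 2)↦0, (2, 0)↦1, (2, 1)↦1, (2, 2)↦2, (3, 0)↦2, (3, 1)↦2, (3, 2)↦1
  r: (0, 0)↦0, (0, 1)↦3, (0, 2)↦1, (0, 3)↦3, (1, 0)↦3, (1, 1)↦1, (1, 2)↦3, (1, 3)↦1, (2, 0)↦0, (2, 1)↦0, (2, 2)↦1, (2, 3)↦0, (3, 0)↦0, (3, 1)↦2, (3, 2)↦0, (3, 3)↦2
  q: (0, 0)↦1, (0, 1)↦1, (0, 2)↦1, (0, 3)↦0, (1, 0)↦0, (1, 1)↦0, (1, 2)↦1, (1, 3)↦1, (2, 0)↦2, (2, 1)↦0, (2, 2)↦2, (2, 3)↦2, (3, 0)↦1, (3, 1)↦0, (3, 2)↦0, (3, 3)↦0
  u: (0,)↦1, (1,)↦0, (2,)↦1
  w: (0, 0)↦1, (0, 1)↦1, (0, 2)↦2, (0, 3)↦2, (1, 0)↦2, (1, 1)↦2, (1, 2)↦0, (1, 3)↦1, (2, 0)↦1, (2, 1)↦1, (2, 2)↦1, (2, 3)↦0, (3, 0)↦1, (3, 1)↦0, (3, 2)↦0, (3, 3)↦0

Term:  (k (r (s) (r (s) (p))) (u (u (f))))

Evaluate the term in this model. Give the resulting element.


value = 3

  s = 1
  s = 1
  p = 2
  (r (s) (p)) = r(1, 2) = 3
  (r (s) (r (s) (p))) = r(1, 3) = 1
  f = 1
  (u (f)) = u(1,) = 0
  (u (u (f))) = u(0,) = 1
  (k (r (s) (r (s) (p))) (u (u (f)))) = k(1, 1) = 3


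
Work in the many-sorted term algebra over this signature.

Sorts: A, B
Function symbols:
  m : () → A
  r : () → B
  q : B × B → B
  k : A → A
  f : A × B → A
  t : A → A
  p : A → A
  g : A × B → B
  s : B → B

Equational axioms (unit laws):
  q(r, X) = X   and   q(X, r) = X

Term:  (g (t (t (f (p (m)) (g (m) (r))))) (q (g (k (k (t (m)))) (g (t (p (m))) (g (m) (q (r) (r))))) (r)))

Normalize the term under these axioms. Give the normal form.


normal form = (g (t (t (f (p (m)) (g (m) (r))))) (g (k (k (t (m)))) (g (t (p (m))) (g (m) (r)))))

1. (g (t (t (f (p (m)) (g (m) (r))))) (q (g (k (k (t (m)))) (g (t (p (m))) (g (m) (q (r) (r))))) (r)))  →  (g (t (t (f (p (m)) (g (m) (r))))) (g (k (k (t (m)))) (g (t (p (m))) (g (m) (q (r) (r))))))
2. (g (t (t (f (p (m)) (g (m) (r))))) (g (k (k (t (m)))) (g (t (p (m))) (g (m) (q (r) (r))))))  →  (g (t (t (f (p (m)) (g (m) (r))))) (g (k (k (t (m)))) (g (t (p (m))) (g (m) (r)))))


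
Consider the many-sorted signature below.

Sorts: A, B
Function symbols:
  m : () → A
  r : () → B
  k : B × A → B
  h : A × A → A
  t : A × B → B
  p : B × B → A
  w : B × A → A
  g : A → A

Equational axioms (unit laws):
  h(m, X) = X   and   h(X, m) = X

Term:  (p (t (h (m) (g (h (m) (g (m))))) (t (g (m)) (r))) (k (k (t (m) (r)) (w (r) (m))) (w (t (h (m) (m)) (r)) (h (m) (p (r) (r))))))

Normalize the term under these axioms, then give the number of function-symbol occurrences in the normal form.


1. (p (t (h (m) (g (h (m) (g (m))))) (t (g (m)) (r))) (k (k (t (m) (r)) (w (r) (m))) (w (t (h (m) (m)) (r)) (h (m) (p (r) (r))))))  →  (p (t (g (h (m) (g (m)))) (t (g (m)) (r))) (k (k (t (m) (r)) (w (r) (m))) (w (t (h (m) (m)) (r)) (h (m) (p (r) (r))))))
2. (p (t (g (h (m) (g (m)))) (t (g (m)) (r))) (k (k (t (m) (r)) (w (r) (m))) (w (t (h (m) (m)) (r)) (h (m) (p (r) (r))))))  →  (p (t (g (g (m))) (t (g (m)) (r))) (k (k (t (m) (r)) (w (r) (m))) (w (t (h (m) (m)) (r)) (h (m) (p (r) (r))))))
3. (p (t (g (g (m))) (t (g (m)) (r))) (k (k (t (m) (r)) (w (r) (m))) (w (t (h (m) (m)) (r)) (h (m) (p (r) (r))))))  →  (p (t (g (g (m))) (t (g (m)) (r))) (k (k (t (m) (r)) (w (r) (m))) (w (t (m) (r)) (h (m) (p (r) (r))))))
4. (p (t (g (g (m))) (t (g (m)) (r))) (k (k (t (m) (r)) (w (r) (m))) (w (t (m) (r)) (h (m) (p (r) (r))))))  →  (p (t (g (g (m))) (t (g (m)) (r))) (k (k (t (m) (r)) (w (r) (m))) (w (t (m) (r)) (p (r) (r)))))
normal form: (p (t (g (g (m))) (t (g (m)) (r))) (k (k (t (m) (r)) (w (r) (m))) (w (t (m) (r)) (p (r) (r)))))

size = 24


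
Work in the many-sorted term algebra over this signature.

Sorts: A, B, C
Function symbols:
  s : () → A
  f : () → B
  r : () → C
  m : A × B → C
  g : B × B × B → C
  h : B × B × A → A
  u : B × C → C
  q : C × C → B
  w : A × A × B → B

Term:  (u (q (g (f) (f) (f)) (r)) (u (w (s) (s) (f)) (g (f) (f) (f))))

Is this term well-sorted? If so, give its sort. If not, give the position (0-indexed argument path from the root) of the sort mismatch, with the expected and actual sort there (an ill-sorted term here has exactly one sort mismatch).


      (f) : B
      (f) : B
      (f) : B
    (g (f) (f) (f)) : C
    (r) : C
  (q (g (f) (f) (f)) (r)) : B
      (s) : A
      (s) : A
      (f) : B
    (w (s) (s) (f)) : B
      (f) : B
      (f) : B
      (f) : B
    (g (f) (f) (f)) : C
  (u (w (s) (s) (f)) (g (f) (f) (f))) : C
(u (q (g (f) (f) (f)) (r)) (u (w (s) (s) (f)) (g (f) (f) (f)))) : C

well-sorted; sort = C


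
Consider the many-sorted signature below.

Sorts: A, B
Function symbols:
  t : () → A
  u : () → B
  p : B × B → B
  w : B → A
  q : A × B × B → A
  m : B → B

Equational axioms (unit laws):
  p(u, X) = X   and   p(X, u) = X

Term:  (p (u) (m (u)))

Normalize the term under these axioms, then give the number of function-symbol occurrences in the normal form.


1. (p (u) (m (u)))  →  (m (u))
normal form: (m (u))

size = 2


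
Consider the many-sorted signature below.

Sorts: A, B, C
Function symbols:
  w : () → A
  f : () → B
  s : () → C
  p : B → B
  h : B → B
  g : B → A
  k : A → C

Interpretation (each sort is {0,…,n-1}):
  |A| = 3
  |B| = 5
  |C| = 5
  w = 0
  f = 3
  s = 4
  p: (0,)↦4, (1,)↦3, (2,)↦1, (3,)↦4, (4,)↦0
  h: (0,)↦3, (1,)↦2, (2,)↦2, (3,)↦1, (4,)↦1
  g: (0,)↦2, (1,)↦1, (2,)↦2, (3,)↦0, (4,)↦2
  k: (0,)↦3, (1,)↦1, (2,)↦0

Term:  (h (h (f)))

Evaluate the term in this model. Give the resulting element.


value = 2

  f = 3
  (h (f)) = h(3,) = 1
  (h (h (f))) = h(1,) = 2


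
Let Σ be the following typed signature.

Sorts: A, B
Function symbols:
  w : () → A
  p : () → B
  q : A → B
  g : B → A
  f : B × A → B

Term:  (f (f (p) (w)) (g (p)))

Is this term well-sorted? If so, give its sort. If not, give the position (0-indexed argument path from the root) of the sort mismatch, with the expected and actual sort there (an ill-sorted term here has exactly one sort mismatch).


well-sorted; sort = B

    (p) : B
    (w) : A
  (f (p) (w)) : B
    (p) : B
  (g (p)) : A
(f (f (p) (w)) (g (p))) : B


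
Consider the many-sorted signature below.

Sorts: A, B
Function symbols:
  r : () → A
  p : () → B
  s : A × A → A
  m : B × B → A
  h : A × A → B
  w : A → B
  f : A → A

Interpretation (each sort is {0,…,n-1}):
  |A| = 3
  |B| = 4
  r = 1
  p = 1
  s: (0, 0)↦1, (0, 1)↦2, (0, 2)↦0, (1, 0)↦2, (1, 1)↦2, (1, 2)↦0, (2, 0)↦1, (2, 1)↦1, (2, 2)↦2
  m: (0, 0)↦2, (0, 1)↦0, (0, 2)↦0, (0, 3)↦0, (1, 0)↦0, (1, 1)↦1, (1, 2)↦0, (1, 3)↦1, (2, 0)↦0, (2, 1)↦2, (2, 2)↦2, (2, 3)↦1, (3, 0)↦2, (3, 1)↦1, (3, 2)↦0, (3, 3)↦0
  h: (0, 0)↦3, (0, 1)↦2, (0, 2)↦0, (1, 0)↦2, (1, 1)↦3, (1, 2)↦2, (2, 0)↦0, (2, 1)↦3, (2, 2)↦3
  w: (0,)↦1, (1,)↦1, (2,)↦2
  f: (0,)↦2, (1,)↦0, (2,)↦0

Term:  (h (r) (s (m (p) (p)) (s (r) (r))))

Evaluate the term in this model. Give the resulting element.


  r = 1
  p = 1
  p = 1
  (m (p) (p)) = m(1, 1) = 1
  r = 1
  r = 1
  (s (r) (r)) = s(1, 1) = 2
  (s (m (p) (p)) (s (r) (r))) = s(1, 2) = 0
  (h (r) (s (m (p) (p)) (s (r) (r)))) = h(1, 0) = 2

value = 2


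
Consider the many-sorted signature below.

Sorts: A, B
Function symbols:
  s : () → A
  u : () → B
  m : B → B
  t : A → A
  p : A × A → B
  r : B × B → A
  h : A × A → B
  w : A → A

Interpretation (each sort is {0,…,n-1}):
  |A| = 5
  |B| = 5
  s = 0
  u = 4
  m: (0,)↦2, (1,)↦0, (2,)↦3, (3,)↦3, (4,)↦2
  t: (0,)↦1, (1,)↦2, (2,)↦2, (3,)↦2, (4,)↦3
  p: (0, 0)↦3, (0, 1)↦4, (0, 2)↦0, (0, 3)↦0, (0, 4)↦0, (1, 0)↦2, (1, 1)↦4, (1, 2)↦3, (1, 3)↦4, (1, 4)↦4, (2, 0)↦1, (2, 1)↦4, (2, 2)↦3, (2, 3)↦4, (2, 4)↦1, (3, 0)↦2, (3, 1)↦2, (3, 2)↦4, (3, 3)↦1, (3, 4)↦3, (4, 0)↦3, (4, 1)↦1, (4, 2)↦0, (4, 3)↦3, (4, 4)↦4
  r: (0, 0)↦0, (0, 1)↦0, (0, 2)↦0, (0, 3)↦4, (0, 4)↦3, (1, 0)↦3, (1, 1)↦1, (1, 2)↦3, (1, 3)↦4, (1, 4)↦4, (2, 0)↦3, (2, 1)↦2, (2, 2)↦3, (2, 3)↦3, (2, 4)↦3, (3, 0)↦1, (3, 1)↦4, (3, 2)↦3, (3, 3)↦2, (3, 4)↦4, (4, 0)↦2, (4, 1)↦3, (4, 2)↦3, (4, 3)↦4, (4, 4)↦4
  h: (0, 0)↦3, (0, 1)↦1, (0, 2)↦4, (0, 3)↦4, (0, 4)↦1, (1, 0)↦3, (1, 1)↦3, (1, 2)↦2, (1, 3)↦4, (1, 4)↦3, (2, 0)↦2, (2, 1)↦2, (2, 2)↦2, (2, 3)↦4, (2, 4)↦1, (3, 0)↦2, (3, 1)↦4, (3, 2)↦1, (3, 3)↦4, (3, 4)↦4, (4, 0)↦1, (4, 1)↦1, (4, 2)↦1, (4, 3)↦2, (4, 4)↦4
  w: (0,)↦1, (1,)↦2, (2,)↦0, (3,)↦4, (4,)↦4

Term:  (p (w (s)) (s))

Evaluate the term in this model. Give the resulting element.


value = 2

  s = 0
  (w (s)) = w(0,) = 1
  s = 0
  (p (w (s)) (s)) = p(1, 0) = 2


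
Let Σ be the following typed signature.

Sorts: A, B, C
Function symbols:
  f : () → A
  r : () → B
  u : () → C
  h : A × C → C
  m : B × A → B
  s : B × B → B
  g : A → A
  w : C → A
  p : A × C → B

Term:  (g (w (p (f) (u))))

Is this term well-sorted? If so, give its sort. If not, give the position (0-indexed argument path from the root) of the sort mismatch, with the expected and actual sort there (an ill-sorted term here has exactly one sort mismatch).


      (f) : A
      (u) : C
    (p (f) (u)) : B
  (w (p (f) (u))) : ✗ arg 0 at [0, 0] has sort B, expected C

ill-sorted at position [0, 0]: expected C, got B


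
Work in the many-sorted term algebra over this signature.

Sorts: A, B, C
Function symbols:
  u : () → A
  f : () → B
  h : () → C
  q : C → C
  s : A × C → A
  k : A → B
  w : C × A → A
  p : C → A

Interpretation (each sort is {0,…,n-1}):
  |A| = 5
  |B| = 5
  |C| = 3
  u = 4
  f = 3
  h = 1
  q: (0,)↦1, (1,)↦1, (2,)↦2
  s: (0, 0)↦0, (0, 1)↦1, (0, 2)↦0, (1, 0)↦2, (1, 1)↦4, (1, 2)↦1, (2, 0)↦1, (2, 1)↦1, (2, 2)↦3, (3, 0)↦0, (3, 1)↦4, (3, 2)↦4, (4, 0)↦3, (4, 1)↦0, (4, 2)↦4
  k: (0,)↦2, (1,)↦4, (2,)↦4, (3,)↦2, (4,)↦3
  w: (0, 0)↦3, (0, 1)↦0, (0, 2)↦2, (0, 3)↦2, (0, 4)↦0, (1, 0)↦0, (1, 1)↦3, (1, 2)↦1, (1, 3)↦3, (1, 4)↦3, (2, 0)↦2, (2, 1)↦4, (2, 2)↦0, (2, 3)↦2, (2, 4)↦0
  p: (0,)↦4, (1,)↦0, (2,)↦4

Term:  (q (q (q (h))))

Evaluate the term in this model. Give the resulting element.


value = 1

  h = 1
  (q (h)) = q(1,) = 1
  (q (q (h))) = q(1,) = 1
  (q (q (q (h)))) = q(1,) = 1


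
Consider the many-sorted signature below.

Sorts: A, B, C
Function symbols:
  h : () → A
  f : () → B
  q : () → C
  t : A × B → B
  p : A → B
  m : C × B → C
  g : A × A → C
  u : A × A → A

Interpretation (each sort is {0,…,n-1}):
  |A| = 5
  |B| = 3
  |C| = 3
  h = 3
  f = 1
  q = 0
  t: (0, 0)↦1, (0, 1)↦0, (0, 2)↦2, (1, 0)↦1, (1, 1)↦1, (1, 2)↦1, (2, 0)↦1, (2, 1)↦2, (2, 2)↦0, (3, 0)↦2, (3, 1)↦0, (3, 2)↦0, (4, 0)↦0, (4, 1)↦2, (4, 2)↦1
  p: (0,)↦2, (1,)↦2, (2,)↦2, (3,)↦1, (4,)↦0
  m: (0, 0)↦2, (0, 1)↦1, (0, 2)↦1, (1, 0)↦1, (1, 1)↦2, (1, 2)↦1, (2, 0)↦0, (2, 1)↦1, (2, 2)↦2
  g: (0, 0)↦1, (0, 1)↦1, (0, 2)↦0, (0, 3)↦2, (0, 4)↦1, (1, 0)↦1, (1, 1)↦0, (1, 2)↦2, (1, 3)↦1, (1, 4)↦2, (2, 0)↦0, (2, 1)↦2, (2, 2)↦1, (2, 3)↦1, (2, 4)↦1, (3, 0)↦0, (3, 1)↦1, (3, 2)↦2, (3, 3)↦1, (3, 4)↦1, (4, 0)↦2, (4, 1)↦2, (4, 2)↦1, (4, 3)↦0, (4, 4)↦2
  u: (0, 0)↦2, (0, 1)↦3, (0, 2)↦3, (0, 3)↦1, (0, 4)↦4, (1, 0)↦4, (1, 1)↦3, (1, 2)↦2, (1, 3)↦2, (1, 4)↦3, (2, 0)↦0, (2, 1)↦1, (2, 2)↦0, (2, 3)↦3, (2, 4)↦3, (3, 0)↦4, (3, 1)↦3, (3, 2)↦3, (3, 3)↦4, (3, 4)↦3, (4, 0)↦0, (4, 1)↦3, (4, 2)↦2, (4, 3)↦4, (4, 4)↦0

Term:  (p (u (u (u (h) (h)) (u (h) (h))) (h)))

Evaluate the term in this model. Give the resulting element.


value = 2

  h = 3
  h = 3
  (u (h) (h)) = u(3, 3) = 4
  h = 3
  h = 3
  (u (h) (h)) = u(3, 3) = 4
  (u (u (h) (h)) (u (h) (h))) = u(4, 4) = 0
  h = 3
  (u (u (u (h) (h)) (u (h) (h))) (h)) = u(0, 3) = 1
  (p (u (u (u (h) (h)) (u (h) (h))) (h))) = p(1,) = 2


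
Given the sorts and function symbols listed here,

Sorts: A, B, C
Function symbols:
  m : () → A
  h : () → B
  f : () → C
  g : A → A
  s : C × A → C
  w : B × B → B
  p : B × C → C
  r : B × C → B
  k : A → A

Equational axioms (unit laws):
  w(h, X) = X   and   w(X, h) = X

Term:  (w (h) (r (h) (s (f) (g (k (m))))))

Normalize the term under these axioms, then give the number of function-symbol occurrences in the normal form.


size = 7

1. (w (h) (r (h) (s (f) (g (k (m))))))  →  (r (h) (s (f) (g (k (m)))))
normal form: (r (h) (s (f) (g (k (m)))))


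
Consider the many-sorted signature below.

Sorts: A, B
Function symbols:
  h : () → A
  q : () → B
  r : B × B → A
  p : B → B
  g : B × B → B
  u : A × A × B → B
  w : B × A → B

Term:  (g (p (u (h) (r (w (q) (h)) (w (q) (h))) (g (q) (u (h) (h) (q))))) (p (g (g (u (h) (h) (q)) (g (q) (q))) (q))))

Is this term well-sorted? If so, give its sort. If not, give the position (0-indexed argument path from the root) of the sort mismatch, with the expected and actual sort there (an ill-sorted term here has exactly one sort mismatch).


well-sorted; sort = B

      (h) : A
          (q) : B
          (h) : A
        (w (q) (h)) : B
          (q) : B
          (h) : A
        (w (q) (h)) : B
      (r (w (q) (h)) (w (q) (h))) : A
        (q) : B
          (h) : A
          (h) : A
          (q) : B
        (u (h) (h) (q)) : B
      (g (q) (u (h) (h) (q))) : B
    (u (h) (r (w (q) (h)) (w (q) (h))) (g (q) (u (h) (h) (q)))) : B
  (p (u (h) (r (w (q) (h)) (w (q) (h))) (g (q) (u (h) (h) (q))))) : B
          (h) : A
          (h) : A
          (q) : B
        (u (h) (h) (q)) : B
          (q) : B
          (q) : B
        (g (q) (q)) : B
      (g (u (h) (h) (q)) (g (q) (q))) : B
      (q) : B
    (g (g (u (h) (h) (q)) (g (q) (q))) (q)) : B
  (p (g (g (u (h) (h) (q)) (g (q) (q))) (q))) : B
(g (p (u (h) (r (w (q) (h)) (w (q) (h))) (g (q) (u (h) (h) (q))))) (p (g (g (u (h) (h) (q)) (g (q) (q))) (q)))) : B


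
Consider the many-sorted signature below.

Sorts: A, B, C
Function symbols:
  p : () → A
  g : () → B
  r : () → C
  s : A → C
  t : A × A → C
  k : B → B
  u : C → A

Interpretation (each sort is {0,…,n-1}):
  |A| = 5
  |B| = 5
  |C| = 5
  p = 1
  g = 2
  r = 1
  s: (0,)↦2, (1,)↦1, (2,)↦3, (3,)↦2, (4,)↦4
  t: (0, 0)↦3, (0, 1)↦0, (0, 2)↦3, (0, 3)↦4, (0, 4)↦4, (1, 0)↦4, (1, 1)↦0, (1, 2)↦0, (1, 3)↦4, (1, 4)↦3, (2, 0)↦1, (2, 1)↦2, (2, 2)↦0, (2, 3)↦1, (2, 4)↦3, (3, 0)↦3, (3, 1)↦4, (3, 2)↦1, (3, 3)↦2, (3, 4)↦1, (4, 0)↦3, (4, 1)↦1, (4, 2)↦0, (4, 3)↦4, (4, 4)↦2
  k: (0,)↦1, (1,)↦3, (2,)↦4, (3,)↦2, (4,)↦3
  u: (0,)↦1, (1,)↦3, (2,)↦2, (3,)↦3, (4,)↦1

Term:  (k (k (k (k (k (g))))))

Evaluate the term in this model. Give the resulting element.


  g = 2
  (k (g)) = k(2,) = 4
  (k (k (g))) = k(4,) = 3
  (k (k (k (g)))) = k(3,) = 2
  (k (k (k (k (g))))) = k(2,) = 4
  (k (k (k (k (k (g)))))) = k(4,) = 3

value = 3


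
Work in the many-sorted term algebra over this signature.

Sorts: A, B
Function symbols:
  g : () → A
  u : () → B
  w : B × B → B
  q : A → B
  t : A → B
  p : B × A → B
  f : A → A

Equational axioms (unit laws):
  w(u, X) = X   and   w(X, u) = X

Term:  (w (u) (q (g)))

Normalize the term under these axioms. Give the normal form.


1. (w (u) (q (g)))  →  (q (g))

normal form = (q (g))


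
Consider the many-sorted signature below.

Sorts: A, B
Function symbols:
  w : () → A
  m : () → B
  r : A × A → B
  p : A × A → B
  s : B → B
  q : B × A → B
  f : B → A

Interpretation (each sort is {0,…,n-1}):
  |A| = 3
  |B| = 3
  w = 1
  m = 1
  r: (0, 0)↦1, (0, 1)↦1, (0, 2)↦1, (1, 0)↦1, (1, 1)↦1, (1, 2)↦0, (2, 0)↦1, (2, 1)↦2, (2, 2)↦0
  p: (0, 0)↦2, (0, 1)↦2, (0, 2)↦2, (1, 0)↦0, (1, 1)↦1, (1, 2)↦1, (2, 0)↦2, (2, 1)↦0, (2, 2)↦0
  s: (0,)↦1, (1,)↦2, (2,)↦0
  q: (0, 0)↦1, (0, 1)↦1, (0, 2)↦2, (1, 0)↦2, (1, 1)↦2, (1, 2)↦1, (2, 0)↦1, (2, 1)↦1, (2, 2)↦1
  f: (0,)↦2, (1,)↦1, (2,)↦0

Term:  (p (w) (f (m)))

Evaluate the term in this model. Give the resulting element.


  w = 1
  m = 1
  (f (m)) = f(1,) = 1
  (p (w) (f (m))) = p(1, 1) = 1

value = 1


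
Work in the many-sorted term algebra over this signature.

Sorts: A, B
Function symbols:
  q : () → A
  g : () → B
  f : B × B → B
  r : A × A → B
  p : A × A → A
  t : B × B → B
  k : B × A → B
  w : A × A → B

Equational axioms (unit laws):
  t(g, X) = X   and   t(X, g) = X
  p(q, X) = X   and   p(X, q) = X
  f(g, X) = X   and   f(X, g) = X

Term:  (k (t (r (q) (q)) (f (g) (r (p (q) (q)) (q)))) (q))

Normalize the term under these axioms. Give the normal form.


normal form = (k (t (r (q) (q)) (r (q) (q))) (q))

1. (k (t (r (q) (q)) (f (g) (r (p (q) (q)) (q)))) (q))  →  (k (t (r (q) (q)) (r (p (q) (q)) (q))) (q))
2. (k (t (r (q) (q)) (r (p (q) (q)) (q))) (q))  →  (k (t (r (q) (q)) (r (q) (q))) (q))


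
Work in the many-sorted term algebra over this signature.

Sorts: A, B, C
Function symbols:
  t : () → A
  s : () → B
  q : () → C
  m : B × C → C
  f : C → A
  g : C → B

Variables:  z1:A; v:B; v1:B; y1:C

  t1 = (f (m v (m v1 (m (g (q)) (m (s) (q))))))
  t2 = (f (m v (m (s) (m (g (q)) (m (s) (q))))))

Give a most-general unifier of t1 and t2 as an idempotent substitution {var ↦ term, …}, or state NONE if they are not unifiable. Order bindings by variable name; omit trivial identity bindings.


{v1 ↦ (s)}


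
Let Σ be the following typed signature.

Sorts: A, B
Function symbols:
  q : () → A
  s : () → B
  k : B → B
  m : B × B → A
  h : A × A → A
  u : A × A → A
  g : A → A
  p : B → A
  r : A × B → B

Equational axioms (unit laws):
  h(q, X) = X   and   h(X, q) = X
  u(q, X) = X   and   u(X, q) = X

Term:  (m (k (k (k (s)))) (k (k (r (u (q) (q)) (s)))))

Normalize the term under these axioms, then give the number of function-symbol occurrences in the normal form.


1. (m (k (k (k (s)))) (k (k (r (u (q) (q)) (s)))))  →  (m (k (k (k (s)))) (k (k (r (q) (s)))))
normal form: (m (k (k (k (s)))) (k (k (r (q) (s)))))

size = 10


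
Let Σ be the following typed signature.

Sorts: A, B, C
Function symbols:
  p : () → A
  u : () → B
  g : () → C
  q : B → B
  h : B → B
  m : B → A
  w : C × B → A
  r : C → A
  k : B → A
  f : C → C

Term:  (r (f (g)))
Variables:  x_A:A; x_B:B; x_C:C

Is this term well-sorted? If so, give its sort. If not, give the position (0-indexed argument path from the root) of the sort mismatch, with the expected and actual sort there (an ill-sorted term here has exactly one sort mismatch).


well-sorted; sort = A

    (g) : C
  (f (g)) : C
(r (f (g))) : A


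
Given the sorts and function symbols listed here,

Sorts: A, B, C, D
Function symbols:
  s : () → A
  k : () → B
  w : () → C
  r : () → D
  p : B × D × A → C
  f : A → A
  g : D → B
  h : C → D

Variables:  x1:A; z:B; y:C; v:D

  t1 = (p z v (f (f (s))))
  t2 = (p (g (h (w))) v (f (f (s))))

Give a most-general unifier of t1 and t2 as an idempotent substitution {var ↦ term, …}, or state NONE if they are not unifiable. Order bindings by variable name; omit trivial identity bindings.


{z ↦ (g (h (w)))}


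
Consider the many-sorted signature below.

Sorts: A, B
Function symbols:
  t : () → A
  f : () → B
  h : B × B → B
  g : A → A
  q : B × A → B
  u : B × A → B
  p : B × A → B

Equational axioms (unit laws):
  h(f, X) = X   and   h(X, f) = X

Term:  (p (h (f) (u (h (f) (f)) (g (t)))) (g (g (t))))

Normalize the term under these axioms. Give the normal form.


normal form = (p (u (f) (g (t))) (g (g (t))))

1. (p (h (f) (u (h (f) (f)) (g (t)))) (g (g (t))))  →  (p (u (h (f) (f)) (g (t))) (g (g (t))))
2. (p (u (h (f) (f)) (g (t))) (g (g (t))))  →  (p (u (f) (g (t))) (g (g (t))))


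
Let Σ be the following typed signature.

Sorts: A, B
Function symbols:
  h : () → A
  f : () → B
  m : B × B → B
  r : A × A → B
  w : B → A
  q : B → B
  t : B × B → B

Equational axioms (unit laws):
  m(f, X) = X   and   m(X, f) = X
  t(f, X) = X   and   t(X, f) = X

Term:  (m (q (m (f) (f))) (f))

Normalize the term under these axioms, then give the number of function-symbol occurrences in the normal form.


size = 2

1. (m (q (m (f) (f))) (f))  →  (q (m (f) (f)))
2. (q (m (f) (f)))  →  (q (f))
normal form: (q (f))


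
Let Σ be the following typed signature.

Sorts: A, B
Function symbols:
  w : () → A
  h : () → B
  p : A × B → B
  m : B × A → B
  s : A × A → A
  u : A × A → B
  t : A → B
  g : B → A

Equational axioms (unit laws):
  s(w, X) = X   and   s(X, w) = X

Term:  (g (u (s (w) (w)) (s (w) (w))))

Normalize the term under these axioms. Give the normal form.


1. (g (u (s (w) (w)) (s (w) (w))))  →  (g (u (w) (s (w) (w))))
2. (g (u (w) (s (w) (w))))  →  (g (u (w) (w)))

normal form = (g (u (w) (w)))


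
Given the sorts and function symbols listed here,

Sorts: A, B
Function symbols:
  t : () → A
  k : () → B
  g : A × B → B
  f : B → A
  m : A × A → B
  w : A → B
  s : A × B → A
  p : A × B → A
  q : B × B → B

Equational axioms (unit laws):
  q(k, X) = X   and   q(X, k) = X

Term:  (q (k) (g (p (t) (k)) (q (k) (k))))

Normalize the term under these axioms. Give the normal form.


1. (q (k) (g (p (t) (k)) (q (k) (k))))  →  (g (p (t) (k)) (q (k) (k)))
2. (g (p (t) (k)) (q (k) (k)))  →  (g (p (t) (k)) (k))

normal form = (g (p (t) (k)) (k))


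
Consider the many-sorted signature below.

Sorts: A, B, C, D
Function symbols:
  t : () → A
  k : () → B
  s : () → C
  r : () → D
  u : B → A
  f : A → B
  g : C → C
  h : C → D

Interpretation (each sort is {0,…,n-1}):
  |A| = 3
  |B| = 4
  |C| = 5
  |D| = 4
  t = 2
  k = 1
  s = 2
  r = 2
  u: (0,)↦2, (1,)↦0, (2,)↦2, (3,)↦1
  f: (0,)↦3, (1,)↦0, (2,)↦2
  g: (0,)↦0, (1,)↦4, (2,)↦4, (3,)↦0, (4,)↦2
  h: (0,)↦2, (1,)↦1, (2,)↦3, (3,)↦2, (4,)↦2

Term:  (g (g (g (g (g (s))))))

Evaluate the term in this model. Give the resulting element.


value = 4

  s = 2
  (g (s)) = g(2,) = 4
  (g (g (s))) = g(4,) = 2
  (g (g (g (s)))) = g(2,) = 4
  (g (g (g (g (s))))) = g(4,) = 2
  (g (g (g (g (g (s)))))) = g(2,) = 4


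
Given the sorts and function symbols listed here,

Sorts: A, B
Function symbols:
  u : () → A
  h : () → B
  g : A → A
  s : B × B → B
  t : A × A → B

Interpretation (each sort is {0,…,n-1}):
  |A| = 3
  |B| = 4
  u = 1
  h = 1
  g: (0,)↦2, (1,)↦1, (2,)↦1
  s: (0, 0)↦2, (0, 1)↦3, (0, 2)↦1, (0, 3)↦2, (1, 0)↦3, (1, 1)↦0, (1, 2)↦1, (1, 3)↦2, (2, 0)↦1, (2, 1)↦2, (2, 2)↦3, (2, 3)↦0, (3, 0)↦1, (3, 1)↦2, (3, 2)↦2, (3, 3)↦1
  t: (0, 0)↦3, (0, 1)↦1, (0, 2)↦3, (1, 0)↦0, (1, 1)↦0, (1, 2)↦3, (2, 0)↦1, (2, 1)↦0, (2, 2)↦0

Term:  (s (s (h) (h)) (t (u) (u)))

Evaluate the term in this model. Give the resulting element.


  h = 1
  h = 1
  (s (h) (h)) = s(1, 1) = 0
  u = 1
  u = 1
  (t (u) (u)) = t(1, 1) = 0
  (s (s (h) (h)) (t (u) (u))) = s(0, 0) = 2

value = 2


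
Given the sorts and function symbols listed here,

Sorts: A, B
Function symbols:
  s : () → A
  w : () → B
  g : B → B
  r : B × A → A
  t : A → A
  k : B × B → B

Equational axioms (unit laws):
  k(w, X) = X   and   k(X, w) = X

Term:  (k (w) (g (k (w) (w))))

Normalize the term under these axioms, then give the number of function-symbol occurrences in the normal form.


size = 2

1. (k (w) (g (k (w) (w))))  →  (g (k (w) (w)))
2. (g (k (w) (w)))  →  (g (w))
normal form: (g (w))


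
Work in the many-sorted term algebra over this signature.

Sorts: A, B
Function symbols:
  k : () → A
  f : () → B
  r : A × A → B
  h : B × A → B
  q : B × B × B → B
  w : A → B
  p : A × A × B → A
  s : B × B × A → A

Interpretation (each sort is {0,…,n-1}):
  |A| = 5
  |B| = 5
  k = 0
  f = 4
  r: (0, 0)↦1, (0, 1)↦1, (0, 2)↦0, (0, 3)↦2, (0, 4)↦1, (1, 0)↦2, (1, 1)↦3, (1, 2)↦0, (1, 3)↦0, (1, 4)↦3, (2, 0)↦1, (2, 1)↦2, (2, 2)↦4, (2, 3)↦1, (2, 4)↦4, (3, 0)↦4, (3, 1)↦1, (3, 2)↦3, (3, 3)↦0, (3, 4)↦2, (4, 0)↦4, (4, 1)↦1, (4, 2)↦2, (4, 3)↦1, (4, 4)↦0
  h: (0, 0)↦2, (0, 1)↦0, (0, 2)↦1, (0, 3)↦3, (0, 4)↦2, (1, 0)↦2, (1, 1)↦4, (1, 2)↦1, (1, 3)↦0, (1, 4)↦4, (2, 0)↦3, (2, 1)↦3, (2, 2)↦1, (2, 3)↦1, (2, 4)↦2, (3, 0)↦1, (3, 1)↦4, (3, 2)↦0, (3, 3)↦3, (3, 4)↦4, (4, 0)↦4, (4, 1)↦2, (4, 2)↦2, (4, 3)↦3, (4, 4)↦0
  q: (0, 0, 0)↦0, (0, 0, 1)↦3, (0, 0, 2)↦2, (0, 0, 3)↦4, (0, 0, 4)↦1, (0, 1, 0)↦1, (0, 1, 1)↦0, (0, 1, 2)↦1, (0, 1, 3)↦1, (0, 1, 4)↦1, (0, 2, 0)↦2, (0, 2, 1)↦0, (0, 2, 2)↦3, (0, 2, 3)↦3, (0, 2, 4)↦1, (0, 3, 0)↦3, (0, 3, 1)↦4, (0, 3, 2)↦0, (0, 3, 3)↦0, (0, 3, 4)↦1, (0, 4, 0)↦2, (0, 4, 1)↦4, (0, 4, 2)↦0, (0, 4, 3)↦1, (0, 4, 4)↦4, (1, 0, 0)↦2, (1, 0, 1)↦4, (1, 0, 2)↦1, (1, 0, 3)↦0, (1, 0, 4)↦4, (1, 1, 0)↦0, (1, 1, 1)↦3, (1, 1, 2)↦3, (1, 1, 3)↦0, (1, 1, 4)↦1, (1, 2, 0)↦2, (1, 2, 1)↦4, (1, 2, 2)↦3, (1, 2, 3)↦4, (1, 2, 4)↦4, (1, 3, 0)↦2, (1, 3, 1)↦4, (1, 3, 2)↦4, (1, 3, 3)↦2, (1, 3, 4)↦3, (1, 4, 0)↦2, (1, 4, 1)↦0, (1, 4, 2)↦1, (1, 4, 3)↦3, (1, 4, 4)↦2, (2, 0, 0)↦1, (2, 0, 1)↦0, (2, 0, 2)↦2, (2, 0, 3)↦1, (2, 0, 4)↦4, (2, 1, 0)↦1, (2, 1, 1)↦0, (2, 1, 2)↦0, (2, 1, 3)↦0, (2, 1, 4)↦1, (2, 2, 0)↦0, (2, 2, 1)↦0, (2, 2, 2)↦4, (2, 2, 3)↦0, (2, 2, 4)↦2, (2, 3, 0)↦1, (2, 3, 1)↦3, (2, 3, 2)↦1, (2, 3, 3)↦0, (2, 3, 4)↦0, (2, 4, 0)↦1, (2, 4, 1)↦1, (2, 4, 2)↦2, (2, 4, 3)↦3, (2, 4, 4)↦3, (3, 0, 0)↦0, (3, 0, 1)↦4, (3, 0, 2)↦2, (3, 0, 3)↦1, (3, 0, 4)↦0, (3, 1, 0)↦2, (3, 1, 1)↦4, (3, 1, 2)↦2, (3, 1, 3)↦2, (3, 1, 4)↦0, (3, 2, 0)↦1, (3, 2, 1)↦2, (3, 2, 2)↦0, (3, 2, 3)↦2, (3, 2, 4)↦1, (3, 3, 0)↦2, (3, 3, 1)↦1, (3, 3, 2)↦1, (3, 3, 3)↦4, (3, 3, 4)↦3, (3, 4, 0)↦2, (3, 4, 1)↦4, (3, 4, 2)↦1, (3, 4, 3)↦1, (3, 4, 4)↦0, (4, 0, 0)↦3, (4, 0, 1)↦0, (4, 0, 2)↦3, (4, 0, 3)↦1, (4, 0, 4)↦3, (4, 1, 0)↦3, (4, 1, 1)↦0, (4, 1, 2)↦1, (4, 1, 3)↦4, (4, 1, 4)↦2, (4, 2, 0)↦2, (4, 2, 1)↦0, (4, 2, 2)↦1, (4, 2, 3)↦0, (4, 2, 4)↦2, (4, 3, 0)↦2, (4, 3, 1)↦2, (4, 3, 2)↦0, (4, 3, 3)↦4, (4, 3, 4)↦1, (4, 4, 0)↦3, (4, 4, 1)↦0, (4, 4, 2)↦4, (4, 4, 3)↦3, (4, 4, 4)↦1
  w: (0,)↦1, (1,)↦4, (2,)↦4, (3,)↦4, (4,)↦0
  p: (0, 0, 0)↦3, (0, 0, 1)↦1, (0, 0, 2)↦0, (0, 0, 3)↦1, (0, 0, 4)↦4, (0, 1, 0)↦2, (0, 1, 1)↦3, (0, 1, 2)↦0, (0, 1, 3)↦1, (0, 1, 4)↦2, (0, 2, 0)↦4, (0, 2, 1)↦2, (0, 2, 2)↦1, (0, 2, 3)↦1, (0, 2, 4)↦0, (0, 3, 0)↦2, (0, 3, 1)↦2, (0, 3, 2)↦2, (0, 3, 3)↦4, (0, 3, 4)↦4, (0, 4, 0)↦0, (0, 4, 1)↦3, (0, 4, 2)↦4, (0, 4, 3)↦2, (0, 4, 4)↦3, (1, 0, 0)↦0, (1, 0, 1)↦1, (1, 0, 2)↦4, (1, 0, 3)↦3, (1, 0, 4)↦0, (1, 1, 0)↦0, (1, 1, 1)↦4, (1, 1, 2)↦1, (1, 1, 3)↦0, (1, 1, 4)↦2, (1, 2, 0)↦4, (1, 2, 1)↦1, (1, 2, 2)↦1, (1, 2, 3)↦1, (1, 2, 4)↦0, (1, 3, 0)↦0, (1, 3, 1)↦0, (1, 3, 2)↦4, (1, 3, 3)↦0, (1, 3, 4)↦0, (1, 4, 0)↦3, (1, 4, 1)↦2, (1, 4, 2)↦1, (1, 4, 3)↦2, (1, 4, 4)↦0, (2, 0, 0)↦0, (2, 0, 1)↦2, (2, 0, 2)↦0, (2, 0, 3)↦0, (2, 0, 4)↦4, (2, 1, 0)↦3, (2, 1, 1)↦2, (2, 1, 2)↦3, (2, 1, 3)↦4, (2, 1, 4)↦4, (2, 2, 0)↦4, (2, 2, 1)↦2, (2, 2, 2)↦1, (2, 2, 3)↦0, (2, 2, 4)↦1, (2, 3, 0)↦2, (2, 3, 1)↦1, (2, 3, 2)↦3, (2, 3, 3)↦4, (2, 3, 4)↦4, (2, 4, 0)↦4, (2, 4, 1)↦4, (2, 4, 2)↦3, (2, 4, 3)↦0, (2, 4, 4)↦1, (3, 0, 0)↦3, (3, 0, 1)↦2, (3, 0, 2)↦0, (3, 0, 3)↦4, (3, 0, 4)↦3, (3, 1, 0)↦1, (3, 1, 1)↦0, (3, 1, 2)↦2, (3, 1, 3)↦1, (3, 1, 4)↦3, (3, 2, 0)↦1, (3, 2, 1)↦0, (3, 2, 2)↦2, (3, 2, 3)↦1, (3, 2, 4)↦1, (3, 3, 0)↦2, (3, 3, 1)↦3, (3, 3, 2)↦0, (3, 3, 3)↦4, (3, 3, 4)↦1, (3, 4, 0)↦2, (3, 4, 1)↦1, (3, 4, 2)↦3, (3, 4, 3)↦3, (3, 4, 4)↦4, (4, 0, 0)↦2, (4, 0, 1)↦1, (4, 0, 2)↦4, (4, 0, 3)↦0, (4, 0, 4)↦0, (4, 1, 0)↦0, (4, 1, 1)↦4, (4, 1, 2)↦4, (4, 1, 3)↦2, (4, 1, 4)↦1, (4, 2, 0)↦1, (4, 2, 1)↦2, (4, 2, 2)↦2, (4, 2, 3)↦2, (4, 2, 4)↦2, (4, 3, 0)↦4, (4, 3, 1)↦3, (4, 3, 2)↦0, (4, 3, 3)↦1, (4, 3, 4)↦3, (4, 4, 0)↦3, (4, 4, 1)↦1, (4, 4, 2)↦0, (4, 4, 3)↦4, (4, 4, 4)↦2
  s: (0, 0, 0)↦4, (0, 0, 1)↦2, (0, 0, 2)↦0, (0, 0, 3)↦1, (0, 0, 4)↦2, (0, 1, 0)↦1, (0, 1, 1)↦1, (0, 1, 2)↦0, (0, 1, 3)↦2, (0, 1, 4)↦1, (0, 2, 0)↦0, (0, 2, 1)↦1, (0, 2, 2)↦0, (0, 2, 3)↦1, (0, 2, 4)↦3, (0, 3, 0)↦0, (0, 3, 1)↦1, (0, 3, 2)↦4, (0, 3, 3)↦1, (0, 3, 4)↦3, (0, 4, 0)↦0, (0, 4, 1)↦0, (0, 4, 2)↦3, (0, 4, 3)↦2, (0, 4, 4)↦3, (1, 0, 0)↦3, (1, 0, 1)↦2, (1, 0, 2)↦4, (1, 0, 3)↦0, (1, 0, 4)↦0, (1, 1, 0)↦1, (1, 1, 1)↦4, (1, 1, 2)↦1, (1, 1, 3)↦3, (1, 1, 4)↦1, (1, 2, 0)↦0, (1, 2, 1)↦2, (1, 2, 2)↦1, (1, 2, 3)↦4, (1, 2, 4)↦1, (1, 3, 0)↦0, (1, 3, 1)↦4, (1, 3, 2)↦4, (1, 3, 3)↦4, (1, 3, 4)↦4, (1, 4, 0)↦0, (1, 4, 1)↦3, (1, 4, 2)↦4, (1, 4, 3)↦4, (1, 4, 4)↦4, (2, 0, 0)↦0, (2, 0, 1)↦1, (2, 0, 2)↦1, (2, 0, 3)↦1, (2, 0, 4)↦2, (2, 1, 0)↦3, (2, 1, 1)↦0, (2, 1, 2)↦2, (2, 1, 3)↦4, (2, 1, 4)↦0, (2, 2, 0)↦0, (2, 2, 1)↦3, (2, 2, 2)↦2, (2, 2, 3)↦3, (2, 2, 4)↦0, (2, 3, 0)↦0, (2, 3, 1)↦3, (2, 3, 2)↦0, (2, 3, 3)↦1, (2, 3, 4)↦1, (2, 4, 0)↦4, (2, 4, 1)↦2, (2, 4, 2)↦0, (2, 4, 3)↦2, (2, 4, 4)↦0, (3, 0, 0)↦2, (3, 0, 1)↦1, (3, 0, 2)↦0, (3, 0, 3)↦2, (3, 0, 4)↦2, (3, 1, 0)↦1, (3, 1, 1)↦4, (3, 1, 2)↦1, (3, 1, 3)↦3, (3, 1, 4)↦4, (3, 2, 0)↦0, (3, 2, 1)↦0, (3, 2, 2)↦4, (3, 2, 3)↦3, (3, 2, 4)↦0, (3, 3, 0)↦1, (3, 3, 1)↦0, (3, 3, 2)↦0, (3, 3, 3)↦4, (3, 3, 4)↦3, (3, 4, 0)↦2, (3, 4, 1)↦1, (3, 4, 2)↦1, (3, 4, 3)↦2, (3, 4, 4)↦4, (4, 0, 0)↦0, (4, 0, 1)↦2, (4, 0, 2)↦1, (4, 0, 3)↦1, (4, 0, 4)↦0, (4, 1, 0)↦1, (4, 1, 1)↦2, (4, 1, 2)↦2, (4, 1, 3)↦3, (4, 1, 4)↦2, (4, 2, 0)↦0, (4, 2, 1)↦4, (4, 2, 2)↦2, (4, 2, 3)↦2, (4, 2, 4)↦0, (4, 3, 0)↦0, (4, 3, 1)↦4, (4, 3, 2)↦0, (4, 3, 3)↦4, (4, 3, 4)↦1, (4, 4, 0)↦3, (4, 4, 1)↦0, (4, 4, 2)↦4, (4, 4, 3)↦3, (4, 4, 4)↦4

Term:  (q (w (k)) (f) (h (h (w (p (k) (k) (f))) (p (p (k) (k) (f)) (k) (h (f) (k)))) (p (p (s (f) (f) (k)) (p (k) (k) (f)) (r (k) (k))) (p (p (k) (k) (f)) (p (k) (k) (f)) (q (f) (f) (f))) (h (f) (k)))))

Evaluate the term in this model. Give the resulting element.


value = 0

  k = 0
  (w (k)) = w(0,) = 1
  f = 4
  k = 0
  k = 0
  f = 4
  (p (k) (k) (f)) = p(0, 0, 4) = 4
  (w (p (k) (k) (f))) = w(4,) = 0
  k = 0
  k = 0
  f = 4
  (p (k) (k) (f)) = p(0, 0, 4) = 4
  k = 0
  f = 4
  k = 0
  (h (f) (k)) = h(4, 0) = 4
  (p (p (k) (k) (f)) (k) (h (f) (k))) = p(4, 0, 4) = 0
  (h (w (p (k) (k) (f))) (p (p (k) (k) (f)) (k) (h (f) (k)))) = h(0, 0) = 2
  f = 4
  f = 4
  k = 0
  (s (f) (f) (k)) = s(4, 4, 0) = 3
  k = 0
  k = 0
  f = 4
  (p (k) (k) (f)) = p(0, 0, 4) = 4
  k = 0
  k = 0
  (r (k) (k)) = r(0, 0) = 1
  (p (s (f) (f) (k)) (p (k) (k) (f)) (r (k) (k))) = p(3, 4, 1) = 1
  k = 0
  k = 0
  f = 4
  (p (k) (k) (f)) = p(0, 0, 4) = 4
  k = 0
  k = 0
  f = 4
  (p (k) (k) (f)) = p(0, 0, 4) = 4
  f = 4
  f = 4
  f = 4
  (q (f) (f) (f)) = q(4, 4, 4) = 1
  (p (p (k) (k) (f)) (p (k) (k) (f)) (q (f) (f) (f))) = p(4, 4, 1) = 1
  f = 4
  k = 0
  (h (f) (k)) = h(4, 0) = 4
  (p (p (s (f) (f) (k)) (p (k) (k) (f)) (r (k) (k))) (p (p (k) (k) (f)) (p (k) (k) (f)) (q (f) (f) (f))) (h (f) (k))) = p(1, 1, 4) = 2
  (h (h (w (p (k) (k) (f))) (p (p (k) (k) (f)) (k) (h (f) (k)))) (p (p (s (f) (f) (k)) (p (k) (k) (f)) (r (k) (k))) (p (p (k) (k) (f)) (p (k) (k) (f)) (q (f) (f) (f))) (h (f) (k)))) = h(2, 2) = 1
  (q (w (k)) (f) (h (h (w (p (k) (k) (f))) (p (p (k) (k) (f)) (k) (h (f) (k)))) (p (p (s (f) (f) (k)) (p (k) (k) (f)) (r (k) (k))) (p (p (k) (k) (f)) (p (k) (k) (f)) (q (f) (f) (f))) (h (f) (k))))) = q(1, 4, 1) = 0


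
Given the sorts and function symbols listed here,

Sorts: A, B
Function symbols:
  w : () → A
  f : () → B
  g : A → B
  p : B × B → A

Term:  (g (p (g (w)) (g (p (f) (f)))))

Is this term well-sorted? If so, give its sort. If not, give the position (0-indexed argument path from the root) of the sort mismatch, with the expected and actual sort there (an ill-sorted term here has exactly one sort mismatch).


well-sorted; sort = B

      (w) : A
    (g (w)) : B
        (f) : B
        (f) : B
      (p (f) (f)) : A
    (g (p (f) (f))) : B
  (p (g (w)) (g (p (f) (f)))) : A
(g (p (g (w)) (g (p (f) (f))))) : B


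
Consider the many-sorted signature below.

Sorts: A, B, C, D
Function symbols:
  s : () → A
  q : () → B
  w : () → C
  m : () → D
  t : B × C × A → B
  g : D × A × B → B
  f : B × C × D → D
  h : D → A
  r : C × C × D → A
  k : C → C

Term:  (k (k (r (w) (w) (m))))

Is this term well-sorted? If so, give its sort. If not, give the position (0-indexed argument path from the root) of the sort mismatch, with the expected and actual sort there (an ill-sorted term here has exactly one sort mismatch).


ill-sorted at position [0, 0]: expected C, got A

      (w) : C
      (w) : C
      (m) : D
    (r (w) (w) (m)) : A
  (k (r (w) (w) (m))) : ✗ arg 0 at [0, 0] has sort A, expected C


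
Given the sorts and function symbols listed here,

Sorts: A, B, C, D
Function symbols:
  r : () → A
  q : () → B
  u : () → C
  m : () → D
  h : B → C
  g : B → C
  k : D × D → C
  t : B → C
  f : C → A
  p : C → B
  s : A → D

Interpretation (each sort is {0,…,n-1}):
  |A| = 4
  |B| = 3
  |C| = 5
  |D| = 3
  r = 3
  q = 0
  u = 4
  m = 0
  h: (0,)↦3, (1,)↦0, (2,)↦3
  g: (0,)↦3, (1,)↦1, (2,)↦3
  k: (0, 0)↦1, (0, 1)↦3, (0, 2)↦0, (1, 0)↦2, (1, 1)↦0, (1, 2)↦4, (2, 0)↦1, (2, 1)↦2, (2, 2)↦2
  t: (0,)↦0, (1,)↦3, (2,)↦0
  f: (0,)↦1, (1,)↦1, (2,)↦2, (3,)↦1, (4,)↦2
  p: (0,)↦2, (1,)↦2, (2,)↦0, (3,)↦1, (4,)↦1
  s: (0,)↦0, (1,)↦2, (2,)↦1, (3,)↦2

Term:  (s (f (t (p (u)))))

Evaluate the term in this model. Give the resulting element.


value = 2

  u = 4
  (p (u)) = p(4,) = 1
  (t (p (u))) = t(1,) = 3
  (f (t (p (u)))) = f(3,) = 1
  (s (f (t (p (u))))) = s(1,) = 2


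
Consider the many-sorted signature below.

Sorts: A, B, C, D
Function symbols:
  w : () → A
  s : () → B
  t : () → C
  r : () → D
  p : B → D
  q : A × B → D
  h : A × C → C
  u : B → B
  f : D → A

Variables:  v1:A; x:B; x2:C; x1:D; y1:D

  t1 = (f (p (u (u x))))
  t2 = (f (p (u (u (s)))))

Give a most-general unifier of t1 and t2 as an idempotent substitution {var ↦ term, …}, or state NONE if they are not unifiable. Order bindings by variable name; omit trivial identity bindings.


{x ↦ (s)}


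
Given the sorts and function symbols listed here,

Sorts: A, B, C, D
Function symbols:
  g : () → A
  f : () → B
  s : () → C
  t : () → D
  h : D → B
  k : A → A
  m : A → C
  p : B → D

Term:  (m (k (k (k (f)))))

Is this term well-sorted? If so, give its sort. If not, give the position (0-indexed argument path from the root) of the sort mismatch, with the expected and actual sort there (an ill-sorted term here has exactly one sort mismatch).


ill-sorted at position [0, 0, 0, 0]: expected A, got B

        (f) : B
      (k (f)) : ✗ arg 0 at [0, 0, 0, 0] has sort B, expected A
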